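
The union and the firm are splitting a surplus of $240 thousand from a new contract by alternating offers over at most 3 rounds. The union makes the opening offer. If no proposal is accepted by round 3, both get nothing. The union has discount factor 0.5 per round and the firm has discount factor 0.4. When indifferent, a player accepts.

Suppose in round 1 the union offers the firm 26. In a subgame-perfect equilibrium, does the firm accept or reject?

Round 3 (the union proposes): the firm will accept anything ≥ 0, so the union offers 0 and keeps 240.
Round 2 (the firm proposes): the union can get 240 next round, worth 0.5 × 240 = 120 now, so the firm offers 120, keeping 120.
So by rejecting in round 1, the firm gets 120 next round, worth 0.4 × 120 = 48 now.
Offer 26 < 48, so the firm rejects.

Reject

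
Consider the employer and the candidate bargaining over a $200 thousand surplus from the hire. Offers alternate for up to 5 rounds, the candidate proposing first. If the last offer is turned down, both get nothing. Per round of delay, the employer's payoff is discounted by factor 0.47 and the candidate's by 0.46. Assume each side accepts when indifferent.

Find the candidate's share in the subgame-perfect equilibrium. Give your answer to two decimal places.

Solve by backward induction from round 5.
Round 5 (the candidate proposes): rejection yields 0 for the employer; the candidate offers 0 and keeps 200.
Round 4 (the employer proposes): the candidate can get 200 next round, worth 0.46 × 200 = 92 now, so the employer offers 92, keeping 108.
Round 3 (the candidate proposes): the employer can get 108 next round, worth 0.47 × 108 = 50.76 now, so the candidate offers 50.76, keeping 149.24.
Round 2 (the employer proposes): the candidate can get 149.24 next round, worth 0.46 × 149.24 = 68.6504 now. The employer offers 68.6504 and keeps 200 − 68.6504 = 131.3496.
Round 1 (the candidate proposes): the employer can get 131.3496 next round, worth 0.47 × 131.3496 = 61.734312 now. The candidate offers 61.734312 and keeps 200 − 61.734312 = 138.265688.

138.27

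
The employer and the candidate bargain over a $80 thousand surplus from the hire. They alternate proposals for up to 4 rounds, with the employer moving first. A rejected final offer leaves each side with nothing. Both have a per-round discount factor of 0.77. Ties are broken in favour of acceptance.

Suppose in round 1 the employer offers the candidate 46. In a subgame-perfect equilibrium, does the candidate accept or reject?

Round 4 (the candidate proposes): the employer will accept anything ≥ 0, so the candidate offers 0 and keeps 80.
Round 3 (the employer proposes): the candidate can get 80 next round, worth 0.77 × 80 = 61.6 now, so the employer offers 61.6, keeping 18.4.
Round 2 (the candidate proposes): the employer can get 18.4 next round, worth 0.77 × 18.4 = 14.168 now. The candidate offers 14.168 and keeps 80 − 14.168 = 65.832.
So by rejecting in round 1, the candidate gets 65.832 next round, worth 0.77 × 65.832 = 50.69064 now.
Offer 46 < 50.69064, so the candidate rejects.

Reject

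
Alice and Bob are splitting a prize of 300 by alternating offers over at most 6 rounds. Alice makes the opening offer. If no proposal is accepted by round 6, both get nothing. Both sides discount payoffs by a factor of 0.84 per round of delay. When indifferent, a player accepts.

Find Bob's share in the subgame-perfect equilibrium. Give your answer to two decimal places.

194.23

Solve by backward induction from round 6.
Round 6 (Bob proposes): rejection yields 0 for Alice; Bob offers 0 and keeps 300.
Round 5 (Alice proposes): Bob can get 300 next round, worth 0.84 × 300 = 252 now; Alice offers that and keeps 48.
Round 4 (Bob proposes): Alice can get 48 next round, worth 0.84 × 48 = 40.32 now; Bob offers that and keeps 259.68.
Round 3 (Alice proposes): Bob can get 259.68 next round, worth 0.84 × 259.68 = 218.1312 now, so Alice offers 218.1312, keeping 81.8688.
Round 2 (Bob proposes): Alice can get 81.8688 next round, worth 0.84 × 81.8688 = 68.769792 now; Bob offers that and keeps 231.230208.
Round 1 (Alice proposes): Bob can get 231.230208 next round, worth 0.84 × 231.230208 = 194.23337472 now. Alice offers 194.23337472 and keeps 300 − 194.23337472 = 105.76662528.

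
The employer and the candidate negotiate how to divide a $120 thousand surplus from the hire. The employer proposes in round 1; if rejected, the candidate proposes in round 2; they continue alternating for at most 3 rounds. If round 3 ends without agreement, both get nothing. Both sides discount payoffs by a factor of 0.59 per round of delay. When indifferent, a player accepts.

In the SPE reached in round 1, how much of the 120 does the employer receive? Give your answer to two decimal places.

Solve by backward induction from round 3.
Round 3 (the employer proposes): the candidate will accept anything ≥ 0, so the employer offers 0 and keeps 120.
Round 2 (the candidate proposes): the employer can get 120 next round, worth 0.59 × 120 = 70.8 now; the candidate offers that and keeps 49.2.
Round 1 (the employer proposes): the candidate can get 49.2 next round, worth 0.59 × 49.2 = 29.028 now. The employer offers 29.028 and keeps 120 − 29.028 = 90.972.

90.97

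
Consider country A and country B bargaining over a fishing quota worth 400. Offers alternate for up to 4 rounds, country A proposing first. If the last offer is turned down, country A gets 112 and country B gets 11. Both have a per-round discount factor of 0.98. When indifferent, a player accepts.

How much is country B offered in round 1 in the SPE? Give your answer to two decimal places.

278.90

Work backward from the last round.
Round 4 (country B proposes): country A gets 112 if talks fail, so country B offers 112 and keeps 288.
Round 3 (country A proposes): country B can get 288 next round, worth 0.98 × 288 = 282.24 now. Country A offers 282.24 and keeps 400 − 282.24 = 117.76.
Round 2 (country B proposes): country A can get 117.76 next round, worth 0.98 × 117.76 = 115.4048 now, so country B offers 115.4048, keeping 284.5952.
Round 1 (country A proposes): country B can get 284.5952 next round, worth 0.98 × 284.5952 = 278.903296 now; country A offers that and keeps 121.096704.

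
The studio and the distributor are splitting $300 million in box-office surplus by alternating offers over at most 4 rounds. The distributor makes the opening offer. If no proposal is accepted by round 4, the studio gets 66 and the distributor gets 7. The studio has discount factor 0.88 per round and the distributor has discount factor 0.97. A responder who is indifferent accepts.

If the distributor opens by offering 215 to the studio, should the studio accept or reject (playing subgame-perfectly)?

Round 4 (the studio proposes): the distributor gets 7 if talks fail, so the studio offers 7 and keeps 293.
Round 3 (the distributor proposes): the studio can get 293 next round, worth 0.88 × 293 = 257.84 now. The distributor offers 257.84 and keeps 300 − 257.84 = 42.16.
Round 2 (the studio proposes): the distributor can get 42.16 next round, worth 0.97 × 42.16 = 40.8952 now. The studio offers 40.8952 and keeps 300 − 40.8952 = 259.1048.
So by rejecting in round 1, the studio gets 259.1048 next round, worth 0.88 × 259.1048 = 228.012224 now.
Offer 215 < 228.012224, so the studio rejects.

Reject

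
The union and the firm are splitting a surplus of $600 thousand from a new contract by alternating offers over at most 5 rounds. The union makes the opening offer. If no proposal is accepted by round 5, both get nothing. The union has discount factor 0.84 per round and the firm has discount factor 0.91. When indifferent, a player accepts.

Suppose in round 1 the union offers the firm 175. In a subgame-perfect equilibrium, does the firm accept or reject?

Accept

Work out the firm's continuation value if the offer is rejected.
Round 5 (the union proposes): the firm will accept anything ≥ 0, so the union offers 0 and keeps 600.
Round 4 (the firm proposes): the union can get 600 next round, worth 0.84 × 600 = 504 now. The firm offers 504 and keeps 600 − 504 = 96.
Round 3 (the union proposes): the firm can get 96 next round, worth 0.91 × 96 = 87.36 now; the union offers that and keeps 512.64.
Round 2 (the firm proposes): the union can get 512.64 next round, worth 0.84 × 512.64 = 430.6176 now. The firm offers 430.6176 and keeps 600 − 430.6176 = 169.3824.
So by rejecting in round 1, the firm gets 169.3824 next round, worth 0.91 × 169.3824 = 154.137984 now.
Offer 175 ≥ 154.137984, so the firm accepts.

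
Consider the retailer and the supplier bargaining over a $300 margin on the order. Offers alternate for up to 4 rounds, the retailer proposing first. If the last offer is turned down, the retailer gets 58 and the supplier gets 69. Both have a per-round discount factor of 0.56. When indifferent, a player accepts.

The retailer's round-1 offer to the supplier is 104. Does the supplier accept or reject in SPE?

Work out the supplier's continuation value if the offer is rejected.
Round 4 (the supplier proposes): the retailer gets 58 if talks fail, so the supplier offers 58 and keeps 242.
Round 3 (the retailer proposes): the supplier can get 242 next round, worth 0.56 × 242 = 135.52 now, so the retailer offers 135.52, keeping 164.48.
Round 2 (the supplier proposes): the retailer can get 164.48 next round, worth 0.56 × 164.48 = 92.1088 now, so the supplier offers 92.1088, keeping 207.8912.
So by rejecting in round 1, the supplier gets 207.8912 next round, worth 0.56 × 207.8912 = 116.419072 now.
Offer 104 < 116.419072, so the supplier rejects.

Reject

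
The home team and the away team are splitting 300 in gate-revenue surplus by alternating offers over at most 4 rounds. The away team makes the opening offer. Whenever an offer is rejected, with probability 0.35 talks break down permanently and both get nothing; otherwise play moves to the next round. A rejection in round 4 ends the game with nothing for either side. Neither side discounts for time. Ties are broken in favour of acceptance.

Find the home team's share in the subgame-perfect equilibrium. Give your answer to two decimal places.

By backward induction:
Round 4 (the home team proposes): the away team will accept anything ≥ 0, so the home team offers 0 and keeps 300.
Round 3 (the away team proposes): rejecting gives the home team an expected 0.65 × 300 = 195. The away team offers 195 and keeps 300 − 195 = 105.
Round 2 (the home team proposes): rejecting gives the away team an expected 0.65 × 105 = 68.25, so the home team offers 68.25, keeping 231.75.
Round 1 (the away team proposes): rejecting gives the home team an expected 0.65 × 231.75 = 150.6375, so the away team offers 150.6375, keeping 149.3625.

150.64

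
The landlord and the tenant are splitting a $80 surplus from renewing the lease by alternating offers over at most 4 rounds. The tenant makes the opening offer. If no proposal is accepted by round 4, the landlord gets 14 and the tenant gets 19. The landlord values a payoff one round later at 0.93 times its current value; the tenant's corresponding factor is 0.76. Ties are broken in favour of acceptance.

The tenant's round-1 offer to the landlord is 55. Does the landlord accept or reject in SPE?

Round 4 (the landlord proposes): the tenant gets 19 if talks fail, so the landlord offers 19 and keeps 61.
Round 3 (the tenant proposes): the landlord can get 61 next round, worth 0.93 × 61 = 56.73 now; the tenant offers that and keeps 23.27.
Round 2 (the landlord proposes): the tenant can get 23.27 next round, worth 0.76 × 23.27 = 17.6852 now; the landlord offers that and keeps 62.3148.
So by rejecting in round 1, the landlord gets 62.3148 next round, worth 0.93 × 62.3148 = 57.952764 now.
Offer 55 < 57.952764, so the landlord rejects.

Reject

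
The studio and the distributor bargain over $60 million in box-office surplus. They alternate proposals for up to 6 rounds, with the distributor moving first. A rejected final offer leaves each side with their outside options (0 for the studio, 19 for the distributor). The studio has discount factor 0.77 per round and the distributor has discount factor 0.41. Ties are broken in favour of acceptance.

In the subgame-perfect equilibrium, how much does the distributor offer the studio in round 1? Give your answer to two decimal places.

39.01

By backward induction:
Round 6 (the studio proposes): the distributor gets 19 if talks fail, so the studio offers 19 and keeps 41.
Round 5 (the distributor proposes): the studio can get 41 next round, worth 0.77 × 41 = 31.57 now; the distributor offers that and keeps 28.43.
Round 4 (the studio proposes): the distributor can get 28.43 next round, worth 0.41 × 28.43 = 11.6563 now; the studio offers that and keeps 48.3437.
Round 3 (the distributor proposes): the studio can get 48.3437 next round, worth 0.77 × 48.3437 = 37.224649 now, so the distributor offers 37.224649, keeping 22.775351.
Round 2 (the studio proposes): the distributor can get 22.775351 next round, worth 0.41 × 22.775351 = 9.33789391 now. The studio offers 9.33789391 and keeps 60 − 9.33789391 = 50.66210609.
Round 1 (the distributor proposes): the studio can get 50.66210609 next round, worth 0.77 × 50.66210609 = 39.0098216893 now; the distributor offers that and keeps 20.9901783107.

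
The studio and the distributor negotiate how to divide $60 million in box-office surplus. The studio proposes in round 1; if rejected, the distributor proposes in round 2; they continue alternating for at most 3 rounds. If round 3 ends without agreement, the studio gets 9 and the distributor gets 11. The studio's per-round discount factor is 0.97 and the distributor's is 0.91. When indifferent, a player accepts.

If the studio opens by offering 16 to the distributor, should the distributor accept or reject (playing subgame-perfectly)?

Round 3 (the studio proposes): the distributor gets 11 if talks fail, so the studio offers 11 and keeps 49.
Round 2 (the distributor proposes): the studio can get 49 next round, worth 0.97 × 49 = 47.53 now, so the distributor offers 47.53, keeping 12.47.
So by rejecting in round 1, the distributor gets 12.47 next round, worth 0.91 × 12.47 = 11.3477 now.
Offer 16 ≥ 11.3477, so the distributor accepts.

Accept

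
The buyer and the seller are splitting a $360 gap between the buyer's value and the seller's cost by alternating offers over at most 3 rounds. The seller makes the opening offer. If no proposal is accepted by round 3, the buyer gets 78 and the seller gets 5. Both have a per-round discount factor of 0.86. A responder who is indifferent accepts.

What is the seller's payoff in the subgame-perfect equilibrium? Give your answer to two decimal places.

Work backward from the last round.
Round 3 (the seller proposes): the buyer gets 78 if talks fail, so the seller offers 78 and keeps 282.
Round 2 (the buyer proposes): the seller can get 282 next round, worth 0.86 × 282 = 242.52 now. The buyer offers 242.52 and keeps 360 − 242.52 = 117.48.
Round 1 (the seller proposes): the buyer can get 117.48 next round, worth 0.86 × 117.48 = 101.0328 now, so the seller offers 101.0328, keeping 258.9672.

258.97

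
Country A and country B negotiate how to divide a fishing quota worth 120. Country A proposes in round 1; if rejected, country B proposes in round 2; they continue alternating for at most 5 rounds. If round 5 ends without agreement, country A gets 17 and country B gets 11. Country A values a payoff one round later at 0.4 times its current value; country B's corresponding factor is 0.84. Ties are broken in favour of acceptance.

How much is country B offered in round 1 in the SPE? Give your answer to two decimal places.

82.04

Round 5 (country A proposes): country B gets 11 if talks fail, so country A offers 11 and keeps 109.
Round 4 (country B proposes): country A can get 109 next round, worth 0.4 × 109 = 43.6 now, so country B offers 43.6, keeping 76.4.
Round 3 (country A proposes): country B can get 76.4 next round, worth 0.84 × 76.4 = 64.176 now. Country A offers 64.176 and keeps 120 − 64.176 = 55.824.
Round 2 (country B proposes): country A can get 55.824 next round, worth 0.4 × 55.824 = 22.3296 now. Country B offers 22.3296 and keeps 120 − 22.3296 = 97.6704.
Round 1 (country A proposes): country B can get 97.6704 next round, worth 0.84 × 97.6704 = 82.043136 now, so country A offers 82.043136, keeping 37.956864.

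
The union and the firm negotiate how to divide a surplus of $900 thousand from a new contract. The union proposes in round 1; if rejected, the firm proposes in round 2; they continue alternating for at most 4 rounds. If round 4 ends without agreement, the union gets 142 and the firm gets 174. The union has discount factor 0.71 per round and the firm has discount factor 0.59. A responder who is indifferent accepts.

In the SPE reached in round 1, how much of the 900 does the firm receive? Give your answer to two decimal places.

Round 4 (the firm proposes): the union gets 142 if talks fail, so the firm offers 142 and keeps 758.
Round 3 (the union proposes): the firm can get 758 next round, worth 0.59 × 758 = 447.22 now, so the union offers 447.22, keeping 452.78.
Round 2 (the firm proposes): the union can get 452.78 next round, worth 0.71 × 452.78 = 321.4738 now. The firm offers 321.4738 and keeps 900 − 321.4738 = 578.5262.
Round 1 (the union proposes): the firm can get 578.5262 next round, worth 0.59 × 578.5262 = 341.330458 now, so the union offers 341.330458, keeping 558.669542.

341.33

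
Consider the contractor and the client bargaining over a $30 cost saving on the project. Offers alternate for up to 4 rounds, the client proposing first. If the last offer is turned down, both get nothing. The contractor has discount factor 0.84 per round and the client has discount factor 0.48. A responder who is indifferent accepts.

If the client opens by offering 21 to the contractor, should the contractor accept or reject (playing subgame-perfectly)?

Reject

Work out the contractor's continuation value if the offer is rejected.
Round 4 (the contractor proposes): rejection yields 0 for the client; the contractor offers 0 and keeps 30.
Round 3 (the client proposes): the contractor can get 30 next round, worth 0.84 × 30 = 25.2 now, so the client offers 25.2, keeping 4.8.
Round 2 (the contractor proposes): the client can get 4.8 next round, worth 0.48 × 4.8 = 2.304 now. The contractor offers 2.304 and keeps 30 − 2.304 = 27.696.
So by rejecting in round 1, the contractor gets 27.696 next round, worth 0.84 × 27.696 = 23.26464 now.
Offer 21 < 23.26464, so the contractor rejects.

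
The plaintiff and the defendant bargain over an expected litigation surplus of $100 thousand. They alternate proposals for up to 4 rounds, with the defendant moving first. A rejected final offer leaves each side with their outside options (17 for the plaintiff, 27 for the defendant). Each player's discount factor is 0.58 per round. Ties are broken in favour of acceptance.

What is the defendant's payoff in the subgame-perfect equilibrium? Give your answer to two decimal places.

61.40

Round 4 (the plaintiff proposes): the defendant gets 27 if talks fail, so the plaintiff offers 27 and keeps 73.
Round 3 (the defendant proposes): the plaintiff can get 73 next round, worth 0.58 × 73 = 42.34 now, so the defendant offers 42.34, keeping 57.66.
Round 2 (the plaintiff proposes): the defendant can get 57.66 next round, worth 0.58 × 57.66 = 33.4428 now; the plaintiff offers that and keeps 66.5572.
Round 1 (the defendant proposes): the plaintiff can get 66.5572 next round, worth 0.58 × 66.5572 = 38.603176 now. The defendant offers 38.603176 and keeps 100 − 38.603176 = 61.396824.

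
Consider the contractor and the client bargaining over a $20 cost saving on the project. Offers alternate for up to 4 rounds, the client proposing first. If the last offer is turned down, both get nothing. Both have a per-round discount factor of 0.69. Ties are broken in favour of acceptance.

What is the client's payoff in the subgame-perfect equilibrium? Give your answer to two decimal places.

Round 4 (the contractor proposes): the client will accept anything ≥ 0, so the contractor offers 0 and keeps 20.
Round 3 (the client proposes): the contractor can get 20 next round, worth 0.69 × 20 = 13.8 now. The client offers 13.8 and keeps 20 − 13.8 = 6.2.
Round 2 (the contractor proposes): the client can get 6.2 next round, worth 0.69 × 6.2 = 4.278 now. The contractor offers 4.278 and keeps 20 − 4.278 = 15.722.
Round 1 (the client proposes): the contractor can get 15.722 next round, worth 0.69 × 15.722 = 10.84818 now; the client offers that and keeps 9.15182.

9.15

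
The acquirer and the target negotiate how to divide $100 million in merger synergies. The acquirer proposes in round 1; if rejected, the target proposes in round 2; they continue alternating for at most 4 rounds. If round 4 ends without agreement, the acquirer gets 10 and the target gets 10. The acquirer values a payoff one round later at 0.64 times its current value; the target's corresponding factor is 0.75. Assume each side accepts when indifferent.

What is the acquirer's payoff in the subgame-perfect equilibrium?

By backward induction:
Round 4 (the target proposes): the acquirer gets 10 if talks fail, so the target offers 10 and keeps 90.
Round 3 (the acquirer proposes): the target can get 90 next round, worth 0.75 × 90 = 67.5 now. The acquirer offers 67.5 and keeps 100 − 67.5 = 32.5.
Round 2 (the target proposes): the acquirer can get 32.5 next round, worth 0.64 × 32.5 = 20.8 now, so the target offers 20.8, keeping 79.2.
Round 1 (the acquirer proposes): the target can get 79.2 next round, worth 0.75 × 79.2 = 59.4 now, so the acquirer offers 59.4, keeping 40.6.

40.6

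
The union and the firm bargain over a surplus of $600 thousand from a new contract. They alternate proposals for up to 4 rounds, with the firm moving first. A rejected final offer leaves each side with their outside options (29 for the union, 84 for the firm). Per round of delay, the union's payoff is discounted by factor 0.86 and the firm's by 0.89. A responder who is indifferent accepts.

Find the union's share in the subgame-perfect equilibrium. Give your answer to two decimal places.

Work backward from the last round.
Round 4 (the union proposes): the firm gets 84 if talks fail, so the union offers 84 and keeps 516.
Round 3 (the firm proposes): the union can get 516 next round, worth 0.86 × 516 = 443.76 now, so the firm offers 443.76, keeping 156.24.
Round 2 (the union proposes): the firm can get 156.24 next round, worth 0.89 × 156.24 = 139.0536 now; the union offers that and keeps 460.9464.
Round 1 (the firm proposes): the union can get 460.9464 next round, worth 0.86 × 460.9464 = 396.413904 now; the firm offers that and keeps 203.586096.

396.41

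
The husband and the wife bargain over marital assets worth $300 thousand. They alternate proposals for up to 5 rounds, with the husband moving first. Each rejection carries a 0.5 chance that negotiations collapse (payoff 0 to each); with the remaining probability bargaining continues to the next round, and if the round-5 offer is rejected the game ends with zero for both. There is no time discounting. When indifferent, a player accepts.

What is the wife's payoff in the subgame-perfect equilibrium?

93.75

Round 5 (the husband proposes): the wife will accept anything ≥ 0, so the husband offers 0 and keeps 300.
Round 4 (the wife proposes): rejecting gives the husband an expected 0.5 × 300 = 150, so the wife offers 150, keeping 150.
Round 3 (the husband proposes): rejecting gives the wife an expected 0.5 × 150 = 75, so the husband offers 75, keeping 225.
Round 2 (the wife proposes): rejecting gives the husband an expected 0.5 × 225 = 112.5, so the wife offers 112.5, keeping 187.5.
Round 1 (the husband proposes): rejecting gives the wife an expected 0.5 × 187.5 = 93.75, so the husband offers 93.75, keeping 206.25.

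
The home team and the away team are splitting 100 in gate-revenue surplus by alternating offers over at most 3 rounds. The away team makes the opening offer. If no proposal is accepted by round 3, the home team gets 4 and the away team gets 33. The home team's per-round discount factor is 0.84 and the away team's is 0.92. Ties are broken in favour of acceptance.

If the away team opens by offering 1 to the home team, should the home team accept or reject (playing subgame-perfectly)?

Reject

Round 3 (the away team proposes): the home team gets 4 if talks fail, so the away team offers 4 and keeps 96.
Round 2 (the home team proposes): the away team can get 96 next round, worth 0.92 × 96 = 88.32 now. The home team offers 88.32 and keeps 100 − 88.32 = 11.68.
So by rejecting in round 1, the home team gets 11.68 next round, worth 0.84 × 11.68 = 9.8112 now.
Offer 1 < 9.8112, so the home team rejects.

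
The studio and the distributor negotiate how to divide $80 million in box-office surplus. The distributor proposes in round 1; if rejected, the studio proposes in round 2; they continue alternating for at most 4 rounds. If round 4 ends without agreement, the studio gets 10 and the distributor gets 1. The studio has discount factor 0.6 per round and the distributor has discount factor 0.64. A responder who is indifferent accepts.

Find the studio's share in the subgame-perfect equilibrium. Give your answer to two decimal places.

By backward induction:
Round 4 (the studio proposes): the distributor gets 1 if talks fail, so the studio offers 1 and keeps 79.
Round 3 (the distributor proposes): the studio can get 79 next round, worth 0.6 × 79 = 47.4 now. The distributor offers 47.4 and keeps 80 − 47.4 = 32.6.
Round 2 (the studio proposes): the distributor can get 32.6 next round, worth 0.64 × 32.6 = 20.864 now. The studio offers 20.864 and keeps 80 − 20.864 = 59.136.
Round 1 (the distributor proposes): the studio can get 59.136 next round, worth 0.6 × 59.136 = 35.4816 now. The distributor offers 35.4816 and keeps 80 − 35.4816 = 44.5184.

35.48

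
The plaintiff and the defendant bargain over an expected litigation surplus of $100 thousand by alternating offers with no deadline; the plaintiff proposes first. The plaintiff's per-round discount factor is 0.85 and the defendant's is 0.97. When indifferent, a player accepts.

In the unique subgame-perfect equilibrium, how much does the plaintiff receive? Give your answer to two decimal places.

Let x be the plaintiff's share when the plaintiff proposes and y be the defendant's share when the defendant proposes.
The defendant accepts iff offered ≥ 0.97·y, so x = 100 − 0.97y. Symmetrically y = 100 − 0.85x.
Substituting: x = 100 − 0.97(100 − 0.85x), giving x(1 − 0.85·0.97) = 100(1 − 0.97).
So x = 100 × 0.03 / 0.1755 ≈ 17.0940, and the defendant receives 100 − x ≈ 82.9060.

17.09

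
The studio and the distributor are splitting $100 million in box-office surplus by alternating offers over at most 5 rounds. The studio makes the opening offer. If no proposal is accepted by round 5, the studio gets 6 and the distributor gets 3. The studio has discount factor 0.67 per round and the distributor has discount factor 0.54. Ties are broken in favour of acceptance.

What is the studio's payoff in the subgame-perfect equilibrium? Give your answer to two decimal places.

Round 5 (the studio proposes): the distributor gets 3 if talks fail, so the studio offers 3 and keeps 97.
Round 4 (the distributor proposes): the studio can get 97 next round, worth 0.67 × 97 = 64.99 now. The distributor offers 64.99 and keeps 100 − 64.99 = 35.01.
Round 3 (the studio proposes): the distributor can get 35.01 next round, worth 0.54 × 35.01 = 18.9054 now; the studio offers that and keeps 81.0946.
Round 2 (the distributor proposes): the studio can get 81.0946 next round, worth 0.67 × 81.0946 = 54.333382 now; the distributor offers that and keeps 45.666618.
Round 1 (the studio proposes): the distributor can get 45.666618 next round, worth 0.54 × 45.666618 = 24.65997372 now; the studio offers that and keeps 75.34002628.

75.34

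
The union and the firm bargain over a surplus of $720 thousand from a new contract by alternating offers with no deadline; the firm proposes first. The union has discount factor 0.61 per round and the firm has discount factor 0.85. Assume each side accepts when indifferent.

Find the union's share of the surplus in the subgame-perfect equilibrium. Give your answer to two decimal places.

In a stationary SPE each proposer offers the other exactly their discounted continuation value.
If the firm keeps x when proposing and the union keeps y when proposing, then x = 720 − 0.61y and y = 720 − 0.85x.
Solving: x = 720(1 − 0.61) / (1 − 0.85·0.61) = 280.8 / 0.4815 ≈ 583.1776.
The union gets 720 − 583.1776 ≈ 136.8224.

136.82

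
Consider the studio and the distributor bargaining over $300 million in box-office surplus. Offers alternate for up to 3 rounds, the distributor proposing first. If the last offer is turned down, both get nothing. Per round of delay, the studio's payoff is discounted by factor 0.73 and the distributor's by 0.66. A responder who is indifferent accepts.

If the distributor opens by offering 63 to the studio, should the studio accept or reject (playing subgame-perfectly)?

Reject

Round 3 (the distributor proposes): the studio will accept anything ≥ 0, so the distributor offers 0 and keeps 300.
Round 2 (the studio proposes): the distributor can get 300 next round, worth 0.66 × 300 = 198 now; the studio offers that and keeps 102.
So by rejecting in round 1, the studio gets 102 next round, worth 0.73 × 102 = 74.46 now.
Offer 63 < 74.46, so the studio rejects.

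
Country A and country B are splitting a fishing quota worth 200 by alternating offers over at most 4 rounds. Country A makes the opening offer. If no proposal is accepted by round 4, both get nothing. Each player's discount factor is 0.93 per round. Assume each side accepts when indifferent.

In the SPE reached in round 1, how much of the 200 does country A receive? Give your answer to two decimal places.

Round 4 (country B proposes): country A will accept anything ≥ 0, so country B offers 0 and keeps 200.
Round 3 (country A proposes): country B can get 200 next round, worth 0.93 × 200 = 186 now. Country A offers 186 and keeps 200 − 186 = 14.
Round 2 (country B proposes): country A can get 14 next round, worth 0.93 × 14 = 13.02 now, so country B offers 13.02, keeping 186.98.
Round 1 (country A proposes): country B can get 186.98 next round, worth 0.93 × 186.98 = 173.8914 now, so country A offers 173.8914, keeping 26.1086.

26.11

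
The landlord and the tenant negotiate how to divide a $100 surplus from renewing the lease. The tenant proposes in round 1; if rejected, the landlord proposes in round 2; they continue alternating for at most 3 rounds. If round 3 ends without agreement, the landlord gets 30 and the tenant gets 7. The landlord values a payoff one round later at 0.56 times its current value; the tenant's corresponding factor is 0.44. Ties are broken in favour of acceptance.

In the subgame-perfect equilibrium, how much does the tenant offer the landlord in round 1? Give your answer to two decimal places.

Work backward from the last round.
Round 3 (the tenant proposes): the landlord gets 30 if talks fail, so the tenant offers 30 and keeps 70.
Round 2 (the landlord proposes): the tenant can get 70 next round, worth 0.44 × 70 = 30.8 now, so the landlord offers 30.8, keeping 69.2.
Round 1 (the tenant proposes): the landlord can get 69.2 next round, worth 0.56 × 69.2 = 38.752 now; the tenant offers that and keeps 61.248.

38.75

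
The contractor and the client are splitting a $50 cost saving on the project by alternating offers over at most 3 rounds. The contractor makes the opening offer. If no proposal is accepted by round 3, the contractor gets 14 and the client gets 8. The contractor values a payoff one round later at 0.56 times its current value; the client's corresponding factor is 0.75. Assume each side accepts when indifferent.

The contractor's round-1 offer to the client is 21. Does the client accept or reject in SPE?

Work out the client's continuation value if the offer is rejected.
Round 3 (the contractor proposes): the client gets 8 if talks fail, so the contractor offers 8 and keeps 42.
Round 2 (the client proposes): the contractor can get 42 next round, worth 0.56 × 42 = 23.52 now, so the client offers 23.52, keeping 26.48.
So by rejecting in round 1, the client gets 26.48 next round, worth 0.75 × 26.48 = 19.86 now.
Offer 21 ≥ 19.86, so the client accepts.

Accept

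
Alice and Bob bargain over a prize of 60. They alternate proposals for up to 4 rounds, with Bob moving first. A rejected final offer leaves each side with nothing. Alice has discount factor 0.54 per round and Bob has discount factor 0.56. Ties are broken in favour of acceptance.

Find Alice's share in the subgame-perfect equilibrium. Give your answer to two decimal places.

Round 4 (Alice proposes): Bob will accept anything ≥ 0, so Alice offers 0 and keeps 60.
Round 3 (Bob proposes): Alice can get 60 next round, worth 0.54 × 60 = 32.4 now; Bob offers that and keeps 27.6.
Round 2 (Alice proposes): Bob can get 27.6 next round, worth 0.56 × 27.6 = 15.456 now. Alice offers 15.456 and keeps 60 − 15.456 = 44.544.
Round 1 (Bob proposes): Alice can get 44.544 next round, worth 0.54 × 44.544 = 24.05376 now, so Bob offers 24.05376, keeping 35.94624.

24.05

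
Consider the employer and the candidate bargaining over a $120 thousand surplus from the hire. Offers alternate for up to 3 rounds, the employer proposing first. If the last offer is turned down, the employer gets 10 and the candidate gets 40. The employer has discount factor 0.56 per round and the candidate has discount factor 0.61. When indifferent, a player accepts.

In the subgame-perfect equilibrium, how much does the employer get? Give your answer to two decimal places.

Round 3 (the employer proposes): the candidate gets 40 if talks fail, so the employer offers 40 and keeps 80.
Round 2 (the candidate proposes): the employer can get 80 next round, worth 0.56 × 80 = 44.8 now. The candidate offers 44.8 and keeps 120 − 44.8 = 75.2.
Round 1 (the employer proposes): the candidate can get 75.2 next round, worth 0.61 × 75.2 = 45.872 now, so the employer offers 45.872, keeping 74.128.

74.13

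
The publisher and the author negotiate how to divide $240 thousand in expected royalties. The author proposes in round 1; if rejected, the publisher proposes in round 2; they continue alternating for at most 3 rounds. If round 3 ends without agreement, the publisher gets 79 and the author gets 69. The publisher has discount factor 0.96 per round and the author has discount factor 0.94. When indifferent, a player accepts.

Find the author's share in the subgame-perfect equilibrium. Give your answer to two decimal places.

154.89

Work backward from the last round.
Round 3 (the author proposes): the publisher gets 79 if talks fail, so the author offers 79 and keeps 161.
Round 2 (the publisher proposes): the author can get 161 next round, worth 0.94 × 161 = 151.34 now; the publisher offers that and keeps 88.66.
Round 1 (the author proposes): the publisher can get 88.66 next round, worth 0.96 × 88.66 = 85.1136 now. The author offers 85.1136 and keeps 240 − 85.1136 = 154.8864.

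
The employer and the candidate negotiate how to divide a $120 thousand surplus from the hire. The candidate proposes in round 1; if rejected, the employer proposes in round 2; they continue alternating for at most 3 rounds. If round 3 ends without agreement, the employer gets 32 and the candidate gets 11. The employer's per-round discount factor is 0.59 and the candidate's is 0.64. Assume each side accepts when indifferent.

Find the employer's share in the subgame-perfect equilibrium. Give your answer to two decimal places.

Round 3 (the candidate proposes): the employer gets 32 if talks fail, so the candidate offers 32 and keeps 88.
Round 2 (the employer proposes): the candidate can get 88 next round, worth 0.64 × 88 = 56.32 now, so the employer offers 56.32, keeping 63.68.
Round 1 (the candidate proposes): the employer can get 63.68 next round, worth 0.59 × 63.68 = 37.5712 now. The candidate offers 37.5712 and keeps 120 − 37.5712 = 82.4288.

37.57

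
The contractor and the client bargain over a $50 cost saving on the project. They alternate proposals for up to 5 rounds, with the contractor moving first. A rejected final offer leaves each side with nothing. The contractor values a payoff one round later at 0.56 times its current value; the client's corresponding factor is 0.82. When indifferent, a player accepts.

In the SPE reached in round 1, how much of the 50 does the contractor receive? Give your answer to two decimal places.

23.68

Round 5 (the contractor proposes): rejection yields 0 for the client; the contractor offers 0 and keeps 50.
Round 4 (the client proposes): the contractor can get 50 next round, worth 0.56 × 50 = 28 now. The client offers 28 and keeps 50 − 28 = 22.
Round 3 (the contractor proposes): the client can get 22 next round, worth 0.82 × 22 = 18.04 now. The contractor offers 18.04 and keeps 50 − 18.04 = 31.96.
Round 2 (the client proposes): the contractor can get 31.96 next round, worth 0.56 × 31.96 = 17.8976 now, so the client offers 17.8976, keeping 32.1024.
Round 1 (the contractor proposes): the client can get 32.1024 next round, worth 0.82 × 32.1024 = 26.323968 now; the contractor offers that and keeps 23.676032.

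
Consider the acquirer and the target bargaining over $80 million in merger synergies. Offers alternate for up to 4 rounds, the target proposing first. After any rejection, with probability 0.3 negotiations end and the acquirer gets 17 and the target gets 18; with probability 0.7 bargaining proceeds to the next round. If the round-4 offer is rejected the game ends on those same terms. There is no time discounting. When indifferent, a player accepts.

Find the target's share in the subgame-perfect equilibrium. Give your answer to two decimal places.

By backward induction:
Round 4 (the acquirer proposes): the target gets 18 if talks fail, so the acquirer offers 18 and keeps 62.
Round 3 (the target proposes): rejecting gives the acquirer an expected 0.7 × 62 + 0.3 × 17 = 48.5. The target offers 48.5 and keeps 80 − 48.5 = 31.5.
Round 2 (the acquirer proposes): rejecting gives the target an expected 0.7 × 31.5 + 0.3 × 18 = 27.45. The acquirer offers 27.45 and keeps 80 − 27.45 = 52.55.
Round 1 (the target proposes): rejecting gives the acquirer an expected 0.7 × 52.55 + 0.3 × 17 = 41.885; the target offers that and keeps 38.115.

38.12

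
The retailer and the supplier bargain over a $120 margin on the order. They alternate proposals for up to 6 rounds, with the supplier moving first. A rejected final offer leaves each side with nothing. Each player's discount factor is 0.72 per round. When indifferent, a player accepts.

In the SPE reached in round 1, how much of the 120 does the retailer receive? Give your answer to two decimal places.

By backward induction:
Round 6 (the retailer proposes): rejection yields 0 for the supplier; the retailer offers 0 and keeps 120.
Round 5 (the supplier proposes): the retailer can get 120 next round, worth 0.72 × 120 = 86.4 now. The supplier offers 86.4 and keeps 120 − 86.4 = 33.6.
Round 4 (the retailer proposes): the supplier can get 33.6 next round, worth 0.72 × 33.6 = 24.192 now. The retailer offers 24.192 and keeps 120 − 24.192 = 95.808.
Round 3 (the supplier proposes): the retailer can get 95.808 next round, worth 0.72 × 95.808 = 68.98176 now, so the supplier offers 68.98176, keeping 51.01824.
Round 2 (the retailer proposes): the supplier can get 51.01824 next round, worth 0.72 × 51.01824 = 36.7331328 now. The retailer offers 36.7331328 and keeps 120 − 36.7331328 = 83.2668672.
Round 1 (the supplier proposes): the retailer can get 83.2668672 next round, worth 0.72 × 83.2668672 = 59.952144384 now, so the supplier offers 59.952144384, keeping 60.047855616.

59.95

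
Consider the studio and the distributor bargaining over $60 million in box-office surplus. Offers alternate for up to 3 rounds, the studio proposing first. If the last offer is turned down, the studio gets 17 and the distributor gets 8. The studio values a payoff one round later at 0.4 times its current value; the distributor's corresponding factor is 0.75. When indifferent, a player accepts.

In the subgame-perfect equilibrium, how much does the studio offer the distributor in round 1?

29.4

Round 3 (the studio proposes): the distributor gets 8 if talks fail, so the studio offers 8 and keeps 52.
Round 2 (the distributor proposes): the studio can get 52 next round, worth 0.4 × 52 = 20.8 now, so the distributor offers 20.8, keeping 39.2.
Round 1 (the studio proposes): the distributor can get 39.2 next round, worth 0.75 × 39.2 = 29.4 now, so the studio offers 29.4, keeping 30.6.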